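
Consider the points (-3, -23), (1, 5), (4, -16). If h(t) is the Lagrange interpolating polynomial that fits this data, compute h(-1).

Evaluate each Lagrange basis at t = -1:
L_0(-1) = (-2)·(-5)/[(-4)·(-7)] = 5/14
L_1(-1) = (2)·(-5)/[(4)·(-3)] = 5/6
L_2(-1) = (2)·(-2)/[(7)·(3)] = -4/21
Sum: (-23)·(5/14) + 5·(5/6) + (-16)·(-4/21) = -1

-1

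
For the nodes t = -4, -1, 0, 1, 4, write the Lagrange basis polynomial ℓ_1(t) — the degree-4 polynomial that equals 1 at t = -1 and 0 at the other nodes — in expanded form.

ℓ_1(t) = -(1/30)t^4 + (1/30)t^3 + (8/15)t^2 - (8/15)t

ℓ_1(t) = (t + 4)t(t - 1)(t - 4) / [(3)·(-1)·(-2)·(-5)]
       = (t^4 - t^3 - 16t^2 + 16t) / (-30)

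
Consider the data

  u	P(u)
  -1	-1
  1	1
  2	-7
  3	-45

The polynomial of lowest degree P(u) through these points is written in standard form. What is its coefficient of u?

L_0(u) = (u - 1)(u - 2)(u - 3) / [-24] = -(1/24)u^3 + (1/4)u^2 - (11/24)u + 1/4
L_1(u) = (u + 1)(u - 2)(u - 3) / [4] = (1/4)u^3 - u^2 + (1/4)u + 3/2
L_2(u) = (u + 1)(u - 1)(u - 3) / [-3] = -(1/3)u^3 + u^2 + (1/3)u - 1
L_3(u) = (u + 1)(u - 1)(u - 2) / [8] = (1/8)u^3 - (1/4)u^2 - (1/8)u + 1/4
P(u) = (-1)·L_0 + 1·L_1 + (-7)·L_2 + (-45)·L_3
Only the coefficient of u is needed; take it from each L_i and combine:
(-1)·(-11/24) + 1·(1/4) + (-7)·(1/3) + (-45)·(-1/8) = 4

4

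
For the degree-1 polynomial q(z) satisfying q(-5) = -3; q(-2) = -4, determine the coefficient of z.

The leading coefficient equals the top divided difference q[-5,-2].
q[-5,-2] = (-4 - (-3)) / (-2 - (-5)) = -1/3

-1/3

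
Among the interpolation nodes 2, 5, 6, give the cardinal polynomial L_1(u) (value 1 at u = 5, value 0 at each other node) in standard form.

L_1(u) = -(1/3)u^2 + (8/3)u - 4

L_1(u) = (u - 2)(u - 6) / [(3)·(-1)]
       = (u^2 - 8u + 12) / (-3)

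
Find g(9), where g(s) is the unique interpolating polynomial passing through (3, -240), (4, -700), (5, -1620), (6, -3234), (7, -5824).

Evaluate each Lagrange basis at s = 9:
L_0(9) = (5)·(4)·(3)·(2)/[(-1)·(-2)·(-3)·(-4)] = 5
L_1(9) = (6)·(4)·(3)·(2)/[(1)·(-1)·(-2)·(-3)] = -24
L_2(9) = (6)·(5)·(3)·(2)/[(2)·(1)·(-1)·(-2)] = 45
L_3(9) = (6)·(5)·(4)·(2)/[(3)·(2)·(1)·(-1)] = -40
L_4(9) = (6)·(5)·(4)·(3)/[(4)·(3)·(2)·(1)] = 15
Sum: (-240)·(5) + (-700)·(-24) + (-1620)·(45) + (-3234)·(-40) + (-5824)·(15) = -15300

-15300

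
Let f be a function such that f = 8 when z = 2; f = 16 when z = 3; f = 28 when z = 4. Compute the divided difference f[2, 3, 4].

f[2,3] = (16 - 8) / (3 - 2) = 8
f[3,4] = (28 - 16) / (4 - 3) = 12
f[2,3,4] = (12 - 8) / (4 - 2) = 2

2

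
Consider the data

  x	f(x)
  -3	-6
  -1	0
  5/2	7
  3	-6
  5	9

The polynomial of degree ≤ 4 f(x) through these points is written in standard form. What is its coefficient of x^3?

Build the Lagrange basis polynomials:
L_0(x) = (x + 1)(x - 5/2)(x - 3)(x - 5) / [528] = (1/528)x^4 - (19/1056)x^3 + (49/1056)x^2 - (5/1056)x - 25/352
L_1(x) = (x + 3)(x - 5/2)(x - 3)(x - 5) / [-168] = -(1/168)x^4 + (5/112)x^3 - (1/48)x^2 - (45/112)x + 75/112
L_2(x) = (x + 3)(x + 1)(x - 3)(x - 5) / [385/16] = (16/385)x^4 - (64/385)x^3 - (32/55)x^2 + (576/385)x + 144/77
L_3(x) = (x + 3)(x + 1)(x - 5/2)(x - 5) / [-24] = -(1/24)x^4 + (7/48)x^3 + (29/48)x^2 - (55/48)x - 25/16
L_4(x) = (x + 3)(x + 1)(x - 5/2)(x - 3) / [240] = (1/240)x^4 - (1/160)x^3 - (23/480)x^2 + (9/160)x + 3/32
f(x) = (-6)·L_0 + 0·L_1 + 7·L_2 + (-6)·L_3 + 9·L_4
Only the coefficient of x^3 is needed; take it from each L_i and combine:
(-6)·(-19/1056) + 0·(5/112) + 7·(-64/385) + (-6)·(7/48) + 9·(-1/160) = -3497/1760

-3497/1760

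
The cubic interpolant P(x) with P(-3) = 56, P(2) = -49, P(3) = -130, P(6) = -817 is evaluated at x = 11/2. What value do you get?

-5145/8

L_0(11/2) = (7/2)·(5/2)·(-1/2)/[(-5)·(-6)·(-9)] = 7/432
L_1(11/2) = (17/2)·(5/2)·(-1/2)/[(5)·(-1)·(-4)] = -17/32
L_2(11/2) = (17/2)·(7/2)·(-1/2)/[(6)·(1)·(-3)] = 119/144
L_3(11/2) = (17/2)·(7/2)·(5/2)/[(9)·(4)·(3)] = 595/864
Sum: 56·(7/432) + (-49)·(-17/32) + (-130)·(119/144) + (-817)·(595/864) = -5145/8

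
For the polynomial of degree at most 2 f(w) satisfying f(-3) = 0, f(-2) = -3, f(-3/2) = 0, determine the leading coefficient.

6

The leading coefficient equals the top divided difference f[-3,-2,-3/2].
f[-3,-2] = (-3 - 0) / (-2 - (-3)) = -3
f[-2,-3/2] = (0 - (-3)) / (-3/2 - (-2)) = 6
f[-3,-2,-3/2] = (6 - (-3)) / (-3/2 - (-3)) = 6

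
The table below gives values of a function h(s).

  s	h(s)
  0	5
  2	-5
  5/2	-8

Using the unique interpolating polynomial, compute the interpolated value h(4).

-91/5

Using Newton's divided-difference form:
h[0,2] = (-5 - 5) / (2 - 0) = -5
h[2,5/2] = (-8 - (-5)) / (5/2 - 2) = -6
h[0,2,5/2] = (-6 - (-5)) / (5/2 - 0) = -2/5
h(4) = 5 + (-5)·(4) + (-2/5)·(4)·(2) = -91/5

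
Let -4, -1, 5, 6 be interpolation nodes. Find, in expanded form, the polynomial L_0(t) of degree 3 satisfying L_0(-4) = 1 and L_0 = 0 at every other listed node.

L_0(t) = -(1/270)t^3 + (1/27)t^2 - (19/270)t - 1/9

L_0(t) = (t + 1)(t - 5)(t - 6) / [(-3)·(-9)·(-10)]
       = (t^3 - 10t^2 + 19t + 30) / (-270)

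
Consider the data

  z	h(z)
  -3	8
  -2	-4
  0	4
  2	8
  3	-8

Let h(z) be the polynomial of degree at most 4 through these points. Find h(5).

L_0(5) = (7)·(5)·(3)·(2)/[(-1)·(-3)·(-5)·(-6)] = 7/3
L_1(5) = (8)·(5)·(3)·(2)/[(1)·(-2)·(-4)·(-5)] = -6
L_2(5) = (8)·(7)·(3)·(2)/[(3)·(2)·(-2)·(-3)] = 28/3
L_3(5) = (8)·(7)·(5)·(2)/[(5)·(4)·(2)·(-1)] = -14
L_4(5) = (8)·(7)·(5)·(3)/[(6)·(5)·(3)·(1)] = 28/3
Sum: 8·(7/3) + (-4)·(-6) + 4·(28/3) + 8·(-14) + (-8)·(28/3) = -320/3

-320/3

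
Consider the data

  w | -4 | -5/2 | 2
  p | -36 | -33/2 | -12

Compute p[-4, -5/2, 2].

p[-4,-5/2] = (-33/2 - (-36)) / (-5/2 - (-4)) = 13
p[-5/2,2] = (-12 - (-33/2)) / (2 - (-5/2)) = 1
p[-4,-5/2,2] = (1 - 13) / (2 - (-4)) = -2

-2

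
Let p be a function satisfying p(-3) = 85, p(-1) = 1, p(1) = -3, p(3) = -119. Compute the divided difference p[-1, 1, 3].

p[-1,1] = (-3 - 1) / (1 - (-1)) = -2
p[1,3] = (-119 - (-3)) / (3 - 1) = -58
p[-1,1,3] = (-58 - (-2)) / (3 - (-1)) = -14

-14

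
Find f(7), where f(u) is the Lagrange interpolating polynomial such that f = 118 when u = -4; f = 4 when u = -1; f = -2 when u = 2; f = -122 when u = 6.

-212

Evaluate each Lagrange basis at u = 7:
L_0(7) = (8)·(5)·(1)/[(-3)·(-6)·(-10)] = -2/9
L_1(7) = (11)·(5)·(1)/[(3)·(-3)·(-7)] = 55/63
L_2(7) = (11)·(8)·(1)/[(6)·(3)·(-4)] = -11/9
L_3(7) = (11)·(8)·(5)/[(10)·(7)·(4)] = 11/7
Sum: 118·(-2/9) + 4·(55/63) + (-2)·(-11/9) + (-122)·(11/7) = -212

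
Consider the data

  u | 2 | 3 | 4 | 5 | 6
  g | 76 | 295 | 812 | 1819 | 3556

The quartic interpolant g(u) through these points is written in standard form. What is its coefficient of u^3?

4

L_0(u) = (u - 3)(u - 4)(u - 5)(u - 6) / [24] = (1/24)u^4 - (3/4)u^3 + (119/24)u^2 - (57/4)u + 15
L_1(u) = (u - 2)(u - 4)(u - 5)(u - 6) / [-6] = -(1/6)u^4 + (17/6)u^3 - (52/3)u^2 + (134/3)u - 40
L_2(u) = (u - 2)(u - 3)(u - 5)(u - 6) / [4] = (1/4)u^4 - 4u^3 + (91/4)u^2 - 54u + 45
L_3(u) = (u - 2)(u - 3)(u - 4)(u - 6) / [-6] = -(1/6)u^4 + (5/2)u^3 - (40/3)u^2 + 30u - 24
L_4(u) = (u - 2)(u - 3)(u - 4)(u - 5) / [24] = (1/24)u^4 - (7/12)u^3 + (71/24)u^2 - (77/12)u + 5
g(u) = 76·L_0 + 295·L_1 + 812·L_2 + 1819·L_3 + 3556·L_4
Only the coefficient of u^3 is needed; take it from each L_i and combine:
76·(-3/4) + 295·(17/6) + 812·(-4) + 1819·(5/2) + 3556·(-7/12) = 4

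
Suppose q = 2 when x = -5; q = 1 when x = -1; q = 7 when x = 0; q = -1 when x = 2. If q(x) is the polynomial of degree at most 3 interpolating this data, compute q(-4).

Evaluate each Lagrange basis at x = -4:
L_0(-4) = (-3)·(-4)·(-6)/[(-4)·(-5)·(-7)] = 18/35
L_1(-4) = (1)·(-4)·(-6)/[(4)·(-1)·(-3)] = 2
L_2(-4) = (1)·(-3)·(-6)/[(5)·(1)·(-2)] = -9/5
L_3(-4) = (1)·(-3)·(-4)/[(7)·(3)·(2)] = 2/7
Sum: 2·(18/35) + 1·(2) + 7·(-9/5) + (-1)·(2/7) = -69/7

-69/7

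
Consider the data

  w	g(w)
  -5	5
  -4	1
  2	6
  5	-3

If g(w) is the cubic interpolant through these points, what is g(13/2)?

Evaluate each Lagrange basis at w = 13/2:
L_0(13/2) = (21/2)·(9/2)·(3/2)/[(-1)·(-7)·(-10)] = -81/80
L_1(13/2) = (23/2)·(9/2)·(3/2)/[(1)·(-6)·(-9)] = 23/16
L_2(13/2) = (23/2)·(21/2)·(3/2)/[(7)·(6)·(-3)] = -23/16
L_3(13/2) = (23/2)·(21/2)·(9/2)/[(10)·(9)·(3)] = 161/80
Sum: 5·(-81/80) + 1·(23/16) + 6·(-23/16) + (-3)·(161/80) = -1463/80

-1463/80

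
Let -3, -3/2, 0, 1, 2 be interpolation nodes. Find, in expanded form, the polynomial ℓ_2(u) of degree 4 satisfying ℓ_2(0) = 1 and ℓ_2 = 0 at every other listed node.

ℓ_2(u) = (1/9)u^4 + (1/6)u^3 - (7/9)u^2 - (1/2)u + 1

ℓ_2(u) = (u + 3)(u + 3/2)(u - 1)(u - 2) / [(3)·(3/2)·(-1)·(-2)]
       = (u^4 + (3/2)u^3 - 7u^2 - (9/2)u + 9) / (9)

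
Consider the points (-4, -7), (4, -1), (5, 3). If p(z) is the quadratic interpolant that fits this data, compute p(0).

Evaluate each Lagrange basis at z = 0:
L_0(0) = (-4)·(-5)/[(-8)·(-9)] = 5/18
L_1(0) = (4)·(-5)/[(8)·(-1)] = 5/2
L_2(0) = (4)·(-4)/[(9)·(1)] = -16/9
Sum: (-7)·(5/18) + (-1)·(5/2) + 3·(-16/9) = -88/9

-88/9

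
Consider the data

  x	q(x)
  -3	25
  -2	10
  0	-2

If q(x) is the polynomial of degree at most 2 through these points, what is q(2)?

L_0(2) = (4)·(2)/[(-1)·(-3)] = 8/3
L_1(2) = (5)·(2)/[(1)·(-2)] = -5
L_2(2) = (5)·(4)/[(3)·(2)] = 10/3
Sum: 25·(8/3) + 10·(-5) + (-2)·(10/3) = 10

10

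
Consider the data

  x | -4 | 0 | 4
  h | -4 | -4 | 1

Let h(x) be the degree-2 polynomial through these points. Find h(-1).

Evaluate each Lagrange basis at x = -1:
L_0(-1) = (-1)·(-5)/[(-4)·(-8)] = 5/32
L_1(-1) = (3)·(-5)/[(4)·(-4)] = 15/16
L_2(-1) = (3)·(-1)/[(8)·(4)] = -3/32
Sum: (-4)·(5/32) + (-4)·(15/16) + 1·(-3/32) = -143/32

-143/32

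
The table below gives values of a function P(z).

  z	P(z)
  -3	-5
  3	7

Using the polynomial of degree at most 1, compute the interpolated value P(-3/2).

-2

L_0(-3/2) = (-9/2)/[(-6)] = 3/4
L_1(-3/2) = (3/2)/[(6)] = 1/4
Sum: (-5)·(3/4) + 7·(1/4) = -2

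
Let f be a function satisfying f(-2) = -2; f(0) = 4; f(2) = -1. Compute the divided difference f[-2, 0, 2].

f[-2,0] = (4 - (-2)) / (0 - (-2)) = 3
f[0,2] = (-1 - 4) / (2 - 0) = -5/2
f[-2,0,2] = (-5/2 - 3) / (2 - (-2)) = -11/8

-11/8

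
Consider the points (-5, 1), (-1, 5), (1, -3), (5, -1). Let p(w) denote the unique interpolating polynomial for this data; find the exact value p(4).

-49/8

L_0(4) = (5)·(3)·(-1)/[(-4)·(-6)·(-10)] = 1/16
L_1(4) = (9)·(3)·(-1)/[(4)·(-2)·(-6)] = -9/16
L_2(4) = (9)·(5)·(-1)/[(6)·(2)·(-4)] = 15/16
L_3(4) = (9)·(5)·(3)/[(10)·(6)·(4)] = 9/16
Sum: 1·(1/16) + 5·(-9/16) + (-3)·(15/16) + (-1)·(9/16) = -49/8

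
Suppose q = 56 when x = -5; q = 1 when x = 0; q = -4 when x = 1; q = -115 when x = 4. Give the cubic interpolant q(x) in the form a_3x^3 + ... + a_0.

L_0(x) = x(x - 1)(x - 4) / [-270] = -(1/270)x^3 + (1/54)x^2 - (2/135)x
L_1(x) = (x + 5)(x - 1)(x - 4) / [20] = (1/20)x^3 - (21/20)x + 1
L_2(x) = (x + 5)x(x - 4) / [-18] = -(1/18)x^3 - (1/18)x^2 + (10/9)x
L_3(x) = (x + 5)x(x - 1) / [108] = (1/108)x^3 + (1/27)x^2 - (5/108)x
q(x) = 56·L_0 + 1·L_1 + (-4)·L_2 + (-115)·L_3
  56·L_0(x) = -(28/135)x^3 + (28/27)x^2 - (112/135)x
  1·L_1(x) = (1/20)x^3 - (21/20)x + 1
  (-4)·L_2(x) = (2/9)x^3 + (2/9)x^2 - (40/9)x
  (-115)·L_3(x) = -(115/108)x^3 - (115/27)x^2 + (575/108)x
Adding term by term: -x^3 - 3x^2 - x + 1

q(x) = -x^3 - 3x^2 - x + 1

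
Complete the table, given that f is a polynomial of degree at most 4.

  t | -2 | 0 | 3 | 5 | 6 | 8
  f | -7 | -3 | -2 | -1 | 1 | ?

The 5 known values determine f uniquely (degree ≤ 4).
L_0(8) = (8)·(5)·(3)·(2)/[(-2)·(-5)·(-7)·(-8)] = 3/7
L_1(8) = (10)·(5)·(3)·(2)/[(2)·(-3)·(-5)·(-6)] = -5/3
L_2(8) = (10)·(8)·(3)·(2)/[(5)·(3)·(-2)·(-3)] = 16/3
L_3(8) = (10)·(8)·(5)·(2)/[(7)·(5)·(2)·(-1)] = -80/7
L_4(8) = (10)·(8)·(5)·(3)/[(8)·(6)·(3)·(1)] = 25/3
Sum: (-7)·(3/7) + (-3)·(-5/3) + (-2)·(16/3) + (-1)·(-80/7) + 1·(25/3) = 233/21

233/21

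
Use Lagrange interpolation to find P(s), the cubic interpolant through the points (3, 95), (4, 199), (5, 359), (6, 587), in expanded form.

P(s) = 2s^3 + 4s^2 + 2s - 1

Build the Lagrange basis polynomials:
L_0(s) = (s - 4)(s - 5)(s - 6) / [-6] = -(1/6)s^3 + (5/2)s^2 - (37/3)s + 20
L_1(s) = (s - 3)(s - 5)(s - 6) / [2] = (1/2)s^3 - 7s^2 + (63/2)s - 45
L_2(s) = (s - 3)(s - 4)(s - 6) / [-2] = -(1/2)s^3 + (13/2)s^2 - 27s + 36
L_3(s) = (s - 3)(s - 4)(s - 5) / [6] = (1/6)s^3 - 2s^2 + (47/6)s - 10
P(s) = 95·L_0 + 199·L_1 + 359·L_2 + 587·L_3
  95·L_0(s) = -(95/6)s^3 + (475/2)s^2 - (3515/3)s + 1900
  199·L_1(s) = (199/2)s^3 - 1393s^2 + (12537/2)s - 8955
  359·L_2(s) = -(359/2)s^3 + (4667/2)s^2 - 9693s + 12924
  587·L_3(s) = (587/6)s^3 - 1174s^2 + (27589/6)s - 5870
Adding term by term: 2s^3 + 4s^2 + 2s - 1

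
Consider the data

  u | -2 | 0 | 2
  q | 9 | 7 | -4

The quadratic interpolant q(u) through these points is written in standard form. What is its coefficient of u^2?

The leading coefficient equals the top divided difference q[-2,0,2].
q[-2,0] = (7 - 9) / (0 - (-2)) = -1
q[0,2] = (-4 - 7) / (2 - 0) = -11/2
q[-2,0,2] = (-11/2 - (-1)) / (2 - (-2)) = -9/8

-9/8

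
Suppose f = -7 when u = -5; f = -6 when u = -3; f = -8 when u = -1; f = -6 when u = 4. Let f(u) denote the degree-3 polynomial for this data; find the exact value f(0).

Evaluate each Lagrange basis at u = 0:
L_0(0) = (3)·(1)·(-4)/[(-2)·(-4)·(-9)] = 1/6
L_1(0) = (5)·(1)·(-4)/[(2)·(-2)·(-7)] = -5/7
L_2(0) = (5)·(3)·(-4)/[(4)·(2)·(-5)] = 3/2
L_3(0) = (5)·(3)·(1)/[(9)·(7)·(5)] = 1/21
Sum: (-7)·(1/6) + (-6)·(-5/7) + (-8)·(3/2) + (-6)·(1/21) = -55/6

-55/6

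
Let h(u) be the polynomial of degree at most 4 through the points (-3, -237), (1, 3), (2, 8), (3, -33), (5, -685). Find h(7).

L_0(7) = (6)·(5)·(4)·(2)/[(-4)·(-5)·(-6)·(-8)] = 1/4
L_1(7) = (10)·(5)·(4)·(2)/[(4)·(-1)·(-2)·(-4)] = -25/2
L_2(7) = (10)·(6)·(4)·(2)/[(5)·(1)·(-1)·(-3)] = 32
L_3(7) = (10)·(6)·(5)·(2)/[(6)·(2)·(1)·(-2)] = -25
L_4(7) = (10)·(6)·(5)·(4)/[(8)·(4)·(3)·(2)] = 25/4
Sum: (-237)·(1/4) + 3·(-25/2) + 8·(32) + (-33)·(-25) + (-685)·(25/4) = -3297

-3297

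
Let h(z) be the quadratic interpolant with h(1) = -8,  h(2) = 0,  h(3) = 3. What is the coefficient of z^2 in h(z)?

Build the Lagrange basis polynomials:
L_0(z) = (z - 2)(z - 3) / [2] = (1/2)z^2 - (5/2)z + 3
L_1(z) = (z - 1)(z - 3) / [-1] = -z^2 + 4z - 3
L_2(z) = (z - 1)(z - 2) / [2] = (1/2)z^2 - (3/2)z + 1
h(z) = (-8)·L_0 + 0·L_1 + 3·L_2
Only the coefficient of z^2 is needed; take it from each L_i and combine:
(-8)·(1/2) + 0·(-1) + 3·(1/2) = -5/2

-5/2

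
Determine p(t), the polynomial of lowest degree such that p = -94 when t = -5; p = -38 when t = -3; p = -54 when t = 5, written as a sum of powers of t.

p(t) = -3t^2 + 4t + 1

Newton's divided differences:
p[-5,-3] = (-38 - (-94)) / (-3 - (-5)) = 28
p[-3,5] = (-54 - (-38)) / (5 - (-3)) = -2
p[-5,-3,5] = (-2 - 28) / (5 - (-5)) = -3
p(t) = -94 + 28·(t + 5) + (-3)·(t + 5)(t + 3)
Expanding: p(t) = -3t^2 + 4t + 1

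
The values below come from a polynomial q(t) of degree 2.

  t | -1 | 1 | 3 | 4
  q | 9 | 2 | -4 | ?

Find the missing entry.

The 3 known values determine q uniquely (degree ≤ 2).
L_0(4) = (3)·(1)/[(-2)·(-4)] = 3/8
L_1(4) = (5)·(1)/[(2)·(-2)] = -5/4
L_2(4) = (5)·(3)/[(4)·(2)] = 15/8
Sum: 9·(3/8) + 2·(-5/4) + (-4)·(15/8) = -53/8

-53/8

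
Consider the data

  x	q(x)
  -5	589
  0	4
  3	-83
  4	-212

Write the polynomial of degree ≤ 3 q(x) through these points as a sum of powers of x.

L_0(x) = x(x - 3)(x - 4) / [-360] = -(1/360)x^3 + (7/360)x^2 - (1/30)x
L_1(x) = (x + 5)(x - 3)(x - 4) / [60] = (1/60)x^3 - (1/30)x^2 - (23/60)x + 1
L_2(x) = (x + 5)x(x - 4) / [-24] = -(1/24)x^3 - (1/24)x^2 + (5/6)x
L_3(x) = (x + 5)x(x - 3) / [36] = (1/36)x^3 + (1/18)x^2 - (5/12)x
q(x) = 589·L_0 + 4·L_1 + (-83)·L_2 + (-212)·L_3
  589·L_0(x) = -(589/360)x^3 + (4123/360)x^2 - (589/30)x
  4·L_1(x) = (1/15)x^3 - (2/15)x^2 - (23/15)x + 4
  (-83)·L_2(x) = (83/24)x^3 + (83/24)x^2 - (415/6)x
  (-212)·L_3(x) = -(53/9)x^3 - (106/9)x^2 + (265/3)x
Adding term by term: -4x^3 + 3x^2 - 2x + 4

q(x) = -4x^3 + 3x^2 - 2x + 4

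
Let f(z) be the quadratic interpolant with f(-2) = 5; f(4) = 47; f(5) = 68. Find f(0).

Evaluate each Lagrange basis at z = 0:
L_0(0) = (-4)·(-5)/[(-6)·(-7)] = 10/21
L_1(0) = (2)·(-5)/[(6)·(-1)] = 5/3
L_2(0) = (2)·(-4)/[(7)·(1)] = -8/7
Sum: 5·(10/21) + 47·(5/3) + 68·(-8/7) = 3

3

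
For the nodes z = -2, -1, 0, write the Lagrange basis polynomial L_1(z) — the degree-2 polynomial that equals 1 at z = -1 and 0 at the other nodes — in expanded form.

L_1(z) = -z^2 - 2z

L_1(z) = (z + 2)z / [(1)·(-1)]
       = (z^2 + 2z) / (-1)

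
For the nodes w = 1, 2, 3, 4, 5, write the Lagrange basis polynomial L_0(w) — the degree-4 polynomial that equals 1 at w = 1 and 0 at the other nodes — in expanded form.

L_0(w) = (w - 2)(w - 3)(w - 4)(w - 5) / [(-1)·(-2)·(-3)·(-4)]
       = (w^4 - 14w^3 + 71w^2 - 154w + 120) / (24)

L_0(w) = (1/24)w^4 - (7/12)w^3 + (71/24)w^2 - (77/12)w + 5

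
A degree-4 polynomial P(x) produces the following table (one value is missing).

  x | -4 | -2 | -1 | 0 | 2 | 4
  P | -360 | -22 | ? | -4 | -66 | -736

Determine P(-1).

-6

The 5 known values determine P uniquely (degree ≤ 4).
Evaluate each Lagrange basis at x = -1:
L_0(-1) = (1)·(-1)·(-3)·(-5)/[(-2)·(-4)·(-6)·(-8)] = -5/128
L_1(-1) = (3)·(-1)·(-3)·(-5)/[(2)·(-2)·(-4)·(-6)] = 15/32
L_2(-1) = (3)·(1)·(-3)·(-5)/[(4)·(2)·(-2)·(-4)] = 45/64
L_3(-1) = (3)·(1)·(-1)·(-5)/[(6)·(4)·(2)·(-2)] = -5/32
L_4(-1) = (3)·(1)·(-1)·(-3)/[(8)·(6)·(4)·(2)] = 3/128
Sum: (-360)·(-5/128) + (-22)·(15/32) + (-4)·(45/64) + (-66)·(-5/32) + (-736)·(3/128) = -6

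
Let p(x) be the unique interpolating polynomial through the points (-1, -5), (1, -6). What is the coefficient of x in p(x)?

-1/2

L_0(x) = (x - 1) / [-2] = -(1/2)x + 1/2
L_1(x) = (x + 1) / [2] = (1/2)x + 1/2
p(x) = (-5)·L_0 + (-6)·L_1
Only the coefficient of x is needed; take it from each L_i and combine:
(-5)·(-1/2) + (-6)·(1/2) = -1/2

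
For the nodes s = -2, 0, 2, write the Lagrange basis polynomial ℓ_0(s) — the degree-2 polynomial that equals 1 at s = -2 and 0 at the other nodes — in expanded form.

ℓ_0(s) = s(s - 2) / [(-2)·(-4)]
       = (s^2 - 2s) / (8)

ℓ_0(s) = (1/8)s^2 - (1/4)s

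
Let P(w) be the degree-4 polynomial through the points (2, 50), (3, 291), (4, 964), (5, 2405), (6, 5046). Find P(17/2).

82399/4

Evaluate each Lagrange basis at w = 17/2:
L_0(17/2) = (11/2)·(9/2)·(7/2)·(5/2)/[(-1)·(-2)·(-3)·(-4)] = 1155/128
L_1(17/2) = (13/2)·(9/2)·(7/2)·(5/2)/[(1)·(-1)·(-2)·(-3)] = -1365/32
L_2(17/2) = (13/2)·(11/2)·(7/2)·(5/2)/[(2)·(1)·(-1)·(-2)] = 5005/64
L_3(17/2) = (13/2)·(11/2)·(9/2)·(5/2)/[(3)·(2)·(1)·(-1)] = -2145/32
L_4(17/2) = (13/2)·(11/2)·(9/2)·(7/2)/[(4)·(3)·(2)·(1)] = 3003/128
Sum: 50·(1155/128) + 291·(-1365/32) + 964·(5005/64) + 2405·(-2145/32) + 5046·(3003/128) = 82399/4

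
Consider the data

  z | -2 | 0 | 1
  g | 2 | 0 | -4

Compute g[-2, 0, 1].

g[-2,0] = (0 - 2) / (0 - (-2)) = -1
g[0,1] = (-4 - 0) / (1 - 0) = -4
g[-2,0,1] = (-4 - (-1)) / (1 - (-2)) = -1

-1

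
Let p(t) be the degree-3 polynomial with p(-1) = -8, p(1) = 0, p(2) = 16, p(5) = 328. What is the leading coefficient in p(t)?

Build the Lagrange basis polynomials:
L_0(t) = (t - 1)(t - 2)(t - 5) / [-36] = -(1/36)t^3 + (2/9)t^2 - (17/36)t + 5/18
L_1(t) = (t + 1)(t - 2)(t - 5) / [8] = (1/8)t^3 - (3/4)t^2 + (3/8)t + 5/4
L_2(t) = (t + 1)(t - 1)(t - 5) / [-9] = -(1/9)t^3 + (5/9)t^2 + (1/9)t - 5/9
L_3(t) = (t + 1)(t - 1)(t - 2) / [72] = (1/72)t^3 - (1/36)t^2 - (1/72)t + 1/36
p(t) = (-8)·L_0 + 0·L_1 + 16·L_2 + 328·L_3
Only the coefficient of t^3 is needed; take it from each L_i and combine:
(-8)·(-1/36) + 0·(1/8) + 16·(-1/9) + 328·(1/72) = 3

3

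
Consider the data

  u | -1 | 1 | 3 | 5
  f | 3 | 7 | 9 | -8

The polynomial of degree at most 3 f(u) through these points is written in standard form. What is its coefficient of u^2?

13/16

Build the Lagrange basis polynomials:
L_0(u) = (u - 1)(u - 3)(u - 5) / [-48] = -(1/48)u^3 + (3/16)u^2 - (23/48)u + 5/16
L_1(u) = (u + 1)(u - 3)(u - 5) / [16] = (1/16)u^3 - (7/16)u^2 + (7/16)u + 15/16
L_2(u) = (u + 1)(u - 1)(u - 5) / [-16] = -(1/16)u^3 + (5/16)u^2 + (1/16)u - 5/16
L_3(u) = (u + 1)(u - 1)(u - 3) / [48] = (1/48)u^3 - (1/16)u^2 - (1/48)u + 1/16
f(u) = 3·L_0 + 7·L_1 + 9·L_2 + (-8)·L_3
Only the coefficient of u^2 is needed; take it from each L_i and combine:
3·(3/16) + 7·(-7/16) + 9·(5/16) + (-8)·(-1/16) = 13/16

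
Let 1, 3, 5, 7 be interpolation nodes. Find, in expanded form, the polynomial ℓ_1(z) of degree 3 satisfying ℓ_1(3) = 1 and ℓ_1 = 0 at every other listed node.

ℓ_1(z) = (z - 1)(z - 5)(z - 7) / [(2)·(-2)·(-4)]
       = (z^3 - 13z^2 + 47z - 35) / (16)

ℓ_1(z) = (1/16)z^3 - (13/16)z^2 + (47/16)z - 35/16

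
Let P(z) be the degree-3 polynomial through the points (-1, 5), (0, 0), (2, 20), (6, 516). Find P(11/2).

803/2

Evaluate each Lagrange basis at z = 11/2:
L_0(11/2) = (11/2)·(7/2)·(-1/2)/[(-1)·(-3)·(-7)] = 11/24
L_1(11/2) = (13/2)·(7/2)·(-1/2)/[(1)·(-2)·(-6)] = -91/96
L_2(11/2) = (13/2)·(11/2)·(-1/2)/[(3)·(2)·(-4)] = 143/192
L_3(11/2) = (13/2)·(11/2)·(7/2)/[(7)·(6)·(4)] = 143/192
Sum: 5·(11/24) + 0 + 20·(143/192) + 516·(143/192) = 803/2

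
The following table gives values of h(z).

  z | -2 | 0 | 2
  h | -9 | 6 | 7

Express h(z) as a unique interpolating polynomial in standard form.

L_0(z) = z(z - 2) / [8] = (1/8)z^2 - (1/4)z
L_1(z) = (z + 2)(z - 2) / [-4] = -(1/4)z^2 + 1
L_2(z) = (z + 2)z / [8] = (1/8)z^2 + (1/4)z
h(z) = (-9)·L_0 + 6·L_1 + 7·L_2
  (-9)·L_0(z) = -(9/8)z^2 + (9/4)z
  6·L_1(z) = -(3/2)z^2 + 6
  7·L_2(z) = (7/8)z^2 + (7/4)z
Adding term by term: -(7/4)z^2 + 4z + 6

h(z) = -(7/4)z^2 + 4z + 6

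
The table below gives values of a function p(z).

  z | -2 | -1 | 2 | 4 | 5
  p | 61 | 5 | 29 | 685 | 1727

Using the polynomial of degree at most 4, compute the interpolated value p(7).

6829

Evaluate each Lagrange basis at z = 7:
L_0(7) = (8)·(5)·(3)·(2)/[(-1)·(-4)·(-6)·(-7)] = 10/7
L_1(7) = (9)·(5)·(3)·(2)/[(1)·(-3)·(-5)·(-6)] = -3
L_2(7) = (9)·(8)·(3)·(2)/[(4)·(3)·(-2)·(-3)] = 6
L_3(7) = (9)·(8)·(5)·(2)/[(6)·(5)·(2)·(-1)] = -12
L_4(7) = (9)·(8)·(5)·(3)/[(7)·(6)·(3)·(1)] = 60/7
Sum: 61·(10/7) + 5·(-3) + 29·(6) + 685·(-12) + 1727·(60/7) = 6829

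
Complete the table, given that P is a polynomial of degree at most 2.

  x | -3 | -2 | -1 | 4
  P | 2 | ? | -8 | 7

-29/7

The 3 known values determine P uniquely (degree ≤ 2).
L_0(-2) = (-1)·(-6)/[(-2)·(-7)] = 3/7
L_1(-2) = (1)·(-6)/[(2)·(-5)] = 3/5
L_2(-2) = (1)·(-1)/[(7)·(5)] = -1/35
Sum: 2·(3/7) + (-8)·(3/5) + 7·(-1/35) = -29/7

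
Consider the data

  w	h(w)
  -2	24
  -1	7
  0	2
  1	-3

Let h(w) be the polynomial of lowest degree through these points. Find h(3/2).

Evaluate each Lagrange basis at w = 3/2:
L_0(3/2) = (5/2)·(3/2)·(1/2)/[(-1)·(-2)·(-3)] = -5/16
L_1(3/2) = (7/2)·(3/2)·(1/2)/[(1)·(-1)·(-2)] = 21/16
L_2(3/2) = (7/2)·(5/2)·(1/2)/[(2)·(1)·(-1)] = -35/16
L_3(3/2) = (7/2)·(5/2)·(3/2)/[(3)·(2)·(1)] = 35/16
Sum: 24·(-5/16) + 7·(21/16) + 2·(-35/16) + (-3)·(35/16) = -37/4

-37/4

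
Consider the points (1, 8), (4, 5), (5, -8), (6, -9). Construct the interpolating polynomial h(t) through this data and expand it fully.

Build the Lagrange basis polynomials:
L_0(t) = (t - 4)(t - 5)(t - 6) / [-60] = -(1/60)t^3 + (1/4)t^2 - (37/30)t + 2
L_1(t) = (t - 1)(t - 5)(t - 6) / [6] = (1/6)t^3 - 2t^2 + (41/6)t - 5
L_2(t) = (t - 1)(t - 4)(t - 6) / [-4] = -(1/4)t^3 + (11/4)t^2 - (17/2)t + 6
L_3(t) = (t - 1)(t - 4)(t - 5) / [10] = (1/10)t^3 - t^2 + (29/10)t - 2
h(t) = 8·L_0 + 5·L_1 + (-8)·L_2 + (-9)·L_3
  8·L_0(t) = -(2/15)t^3 + 2t^2 - (148/15)t + 16
  5·L_1(t) = (5/6)t^3 - 10t^2 + (205/6)t - 25
  (-8)·L_2(t) = 2t^3 - 22t^2 + 68t - 48
  (-9)·L_3(t) = -(9/10)t^3 + 9t^2 - (261/10)t + 18
Adding term by term: (9/5)t^3 - 21t^2 + (331/5)t - 39

h(t) = (9/5)t^3 - 21t^2 + (331/5)t - 39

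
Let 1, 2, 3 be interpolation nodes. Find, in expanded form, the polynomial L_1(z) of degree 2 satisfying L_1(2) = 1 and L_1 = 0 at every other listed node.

L_1(z) = -z^2 + 4z - 3

L_1(z) = (z - 1)(z - 3) / [(1)·(-1)]
       = (z^2 - 4z + 3) / (-1)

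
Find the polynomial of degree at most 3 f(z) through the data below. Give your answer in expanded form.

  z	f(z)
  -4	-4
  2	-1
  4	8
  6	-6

L_0(z) = (z - 2)(z - 4)(z - 6) / [-480] = -(1/480)z^3 + (1/40)z^2 - (11/120)z + 1/10
L_1(z) = (z + 4)(z - 4)(z - 6) / [48] = (1/48)z^3 - (1/8)z^2 - (1/3)z + 2
L_2(z) = (z + 4)(z - 2)(z - 6) / [-32] = -(1/32)z^3 + (1/8)z^2 + (5/8)z - 3/2
L_3(z) = (z + 4)(z - 2)(z - 4) / [80] = (1/80)z^3 - (1/40)z^2 - (1/5)z + 2/5
f(z) = (-4)·L_0 + (-1)·L_1 + 8·L_2 + (-6)·L_3
  (-4)·L_0(z) = (1/120)z^3 - (1/10)z^2 + (11/30)z - 2/5
  (-1)·L_1(z) = -(1/48)z^3 + (1/8)z^2 + (1/3)z - 2
  8·L_2(z) = -(1/4)z^3 + z^2 + 5z - 12
  (-6)·L_3(z) = -(3/40)z^3 + (3/20)z^2 + (6/5)z - 12/5
Adding term by term: -(27/80)z^3 + (47/40)z^2 + (69/10)z - 84/5

f(z) = -(27/80)z^3 + (47/40)z^2 + (69/10)z - 84/5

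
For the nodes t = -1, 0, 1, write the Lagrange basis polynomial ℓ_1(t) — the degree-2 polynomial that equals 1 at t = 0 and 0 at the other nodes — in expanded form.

ℓ_1(t) = -t^2 + 1

ℓ_1(t) = (t + 1)(t - 1) / [(1)·(-1)]
       = (t^2 - 1) / (-1)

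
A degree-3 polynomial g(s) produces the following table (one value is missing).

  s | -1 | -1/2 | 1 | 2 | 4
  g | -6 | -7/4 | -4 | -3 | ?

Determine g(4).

59

The 4 known values determine g uniquely (degree ≤ 3).
Evaluate each Lagrange basis at s = 4:
L_0(4) = (9/2)·(3)·(2)/[(-1/2)·(-2)·(-3)] = -9
L_1(4) = (5)·(3)·(2)/[(1/2)·(-3/2)·(-5/2)] = 16
L_2(4) = (5)·(9/2)·(2)/[(2)·(3/2)·(-1)] = -15
L_3(4) = (5)·(9/2)·(3)/[(3)·(5/2)·(1)] = 9
Sum: (-6)·(-9) + (-7/4)·(16) + (-4)·(-15) + (-3)·(9) = 59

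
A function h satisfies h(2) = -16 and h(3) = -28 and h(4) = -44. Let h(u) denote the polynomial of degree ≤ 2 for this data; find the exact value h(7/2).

-71/2

Evaluate each Lagrange basis at u = 7/2:
L_0(7/2) = (1/2)·(-1/2)/[(-1)·(-2)] = -1/8
L_1(7/2) = (3/2)·(-1/2)/[(1)·(-1)] = 3/4
L_2(7/2) = (3/2)·(1/2)/[(2)·(1)] = 3/8
Sum: (-16)·(-1/8) + (-28)·(3/4) + (-44)·(3/8) = -71/2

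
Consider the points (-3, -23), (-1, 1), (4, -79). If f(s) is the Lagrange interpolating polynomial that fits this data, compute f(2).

-23

L_0(2) = (3)·(-2)/[(-2)·(-7)] = -3/7
L_1(2) = (5)·(-2)/[(2)·(-5)] = 1
L_2(2) = (5)·(3)/[(7)·(5)] = 3/7
Sum: (-23)·(-3/7) + 1·(1) + (-79)·(3/7) = -23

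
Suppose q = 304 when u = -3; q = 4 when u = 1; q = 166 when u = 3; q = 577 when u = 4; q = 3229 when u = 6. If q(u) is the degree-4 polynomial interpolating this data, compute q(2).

29

Evaluate each Lagrange basis at u = 2:
L_0(2) = (1)·(-1)·(-2)·(-4)/[(-4)·(-6)·(-7)·(-9)] = -1/189
L_1(2) = (5)·(-1)·(-2)·(-4)/[(4)·(-2)·(-3)·(-5)] = 1/3
L_2(2) = (5)·(1)·(-2)·(-4)/[(6)·(2)·(-1)·(-3)] = 10/9
L_3(2) = (5)·(1)·(-1)·(-4)/[(7)·(3)·(1)·(-2)] = -10/21
L_4(2) = (5)·(1)·(-1)·(-2)/[(9)·(5)·(3)·(2)] = 1/27
Sum: 304·(-1/189) + 4·(1/3) + 166·(10/9) + 577·(-10/21) + 3229·(1/27) = 29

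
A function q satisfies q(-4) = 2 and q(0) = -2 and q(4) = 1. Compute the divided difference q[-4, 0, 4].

q[-4,0] = (-2 - 2) / (0 - (-4)) = -1
q[0,4] = (1 - (-2)) / (4 - 0) = 3/4
q[-4,0,4] = (3/4 - (-1)) / (4 - (-4)) = 7/32

7/32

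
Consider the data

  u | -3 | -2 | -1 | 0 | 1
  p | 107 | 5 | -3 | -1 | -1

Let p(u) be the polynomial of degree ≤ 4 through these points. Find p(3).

Using Newton's divided-difference form:
p[-3,-2] = (5 - 107) / (-2 - (-3)) = -102
p[-2,-1] = (-3 - 5) / (-1 - (-2)) = -8
p[-1,0] = (-1 - (-3)) / (0 - (-1)) = 2
p[0,1] = (-1 - (-1)) / (1 - 0) = 0
p[-3,-2,-1] = (-8 - (-102)) / (-1 - (-3)) = 47
p[-2,-1,0] = (2 - (-8)) / (0 - (-2)) = 5
p[-1,0,1] = (0 - 2) / (1 - (-1)) = -1
p[-3,-2,-1,0] = (5 - 47) / (0 - (-3)) = -14
p[-2,-1,0,1] = (-1 - 5) / (1 - (-2)) = -2
p[-3,-2,-1,0,1] = (-2 - (-14)) / (1 - (-3)) = 3
p(3) = 107 + (-102)·(6) + 47·(6)·(5) + (-14)·(6)·(5)·(4) + 3·(6)·(5)·(4)·(3) = 305

305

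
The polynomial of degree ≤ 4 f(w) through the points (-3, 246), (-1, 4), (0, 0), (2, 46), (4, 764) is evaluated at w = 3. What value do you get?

240

Evaluate each Lagrange basis at w = 3:
L_0(3) = (4)·(3)·(1)·(-1)/[(-2)·(-3)·(-5)·(-7)] = -2/35
L_1(3) = (6)·(3)·(1)·(-1)/[(2)·(-1)·(-3)·(-5)] = 3/5
L_2(3) = (6)·(4)·(1)·(-1)/[(3)·(1)·(-2)·(-4)] = -1
L_3(3) = (6)·(4)·(3)·(-1)/[(5)·(3)·(2)·(-2)] = 6/5
L_4(3) = (6)·(4)·(3)·(1)/[(7)·(5)·(4)·(2)] = 9/35
Sum: 246·(-2/35) + 4·(3/5) + 0 + 46·(6/5) + 764·(9/35) = 240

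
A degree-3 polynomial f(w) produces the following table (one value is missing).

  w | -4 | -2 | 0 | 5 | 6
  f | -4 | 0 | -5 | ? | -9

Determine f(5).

-455/32

The 4 known values determine f uniquely (degree ≤ 3).
Evaluate each Lagrange basis at w = 5:
L_0(5) = (7)·(5)·(-1)/[(-2)·(-4)·(-10)] = 7/16
L_1(5) = (9)·(5)·(-1)/[(2)·(-2)·(-8)] = -45/32
L_2(5) = (9)·(7)·(-1)/[(4)·(2)·(-6)] = 21/16
L_3(5) = (9)·(7)·(5)/[(10)·(8)·(6)] = 21/32
Sum: (-4)·(7/16) + 0 + (-5)·(21/16) + (-9)·(21/32) = -455/32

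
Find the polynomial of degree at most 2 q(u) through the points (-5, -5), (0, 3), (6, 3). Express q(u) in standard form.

Build the Lagrange basis polynomials:
L_0(u) = u(u - 6) / [55] = (1/55)u^2 - (6/55)u
L_1(u) = (u + 5)(u - 6) / [-30] = -(1/30)u^2 + (1/30)u + 1
L_2(u) = (u + 5)u / [66] = (1/66)u^2 + (5/66)u
q(u) = (-5)·L_0 + 3·L_1 + 3·L_2
  (-5)·L_0(u) = -(1/11)u^2 + (6/11)u
  3·L_1(u) = -(1/10)u^2 + (1/10)u + 3
  3·L_2(u) = (1/22)u^2 + (5/22)u
Adding term by term: -(8/55)u^2 + (48/55)u + 3

q(u) = -(8/55)u^2 + (48/55)u + 3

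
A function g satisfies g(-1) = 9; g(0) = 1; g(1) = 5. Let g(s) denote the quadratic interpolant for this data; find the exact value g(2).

Using Newton's divided-difference form:
g[-1,0] = (1 - 9) / (0 - (-1)) = -8
g[0,1] = (5 - 1) / (1 - 0) = 4
g[-1,0,1] = (4 - (-8)) / (1 - (-1)) = 6
g(2) = 9 + (-8)·(3) + 6·(3)·(2) = 21

21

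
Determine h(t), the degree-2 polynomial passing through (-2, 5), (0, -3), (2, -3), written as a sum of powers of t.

h(t) = t^2 - 2t - 3

L_0(t) = t(t - 2) / [8] = (1/8)t^2 - (1/4)t
L_1(t) = (t + 2)(t - 2) / [-4] = -(1/4)t^2 + 1
L_2(t) = (t + 2)t / [8] = (1/8)t^2 + (1/4)t
h(t) = 5·L_0 + (-3)·L_1 + (-3)·L_2
  5·L_0(t) = (5/8)t^2 - (5/4)t
  (-3)·L_1(t) = (3/4)t^2 - 3
  (-3)·L_2(t) = -(3/8)t^2 - (3/4)t
Adding term by term: t^2 - 2t - 3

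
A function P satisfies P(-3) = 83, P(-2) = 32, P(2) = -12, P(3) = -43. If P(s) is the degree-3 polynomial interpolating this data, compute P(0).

2

Evaluate each Lagrange basis at s = 0:
L_0(0) = (2)·(-2)·(-3)/[(-1)·(-5)·(-6)] = -2/5
L_1(0) = (3)·(-2)·(-3)/[(1)·(-4)·(-5)] = 9/10
L_2(0) = (3)·(2)·(-3)/[(5)·(4)·(-1)] = 9/10
L_3(0) = (3)·(2)·(-2)/[(6)·(5)·(1)] = -2/5
Sum: 83·(-2/5) + 32·(9/10) + (-12)·(9/10) + (-43)·(-2/5) = 2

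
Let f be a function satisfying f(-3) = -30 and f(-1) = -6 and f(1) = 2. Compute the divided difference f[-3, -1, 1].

-2

f[-3,-1] = (-6 - (-30)) / (-1 - (-3)) = 12
f[-1,1] = (2 - (-6)) / (1 - (-1)) = 4
f[-3,-1,1] = (4 - 12) / (1 - (-3)) = -2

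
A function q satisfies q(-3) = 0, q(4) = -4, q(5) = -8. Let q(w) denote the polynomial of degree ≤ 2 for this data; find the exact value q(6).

-90/7

Evaluate each Lagrange basis at w = 6:
L_0(6) = (2)·(1)/[(-7)·(-8)] = 1/28
L_1(6) = (9)·(1)/[(7)·(-1)] = -9/7
L_2(6) = (9)·(2)/[(8)·(1)] = 9/4
Sum: 0 + (-4)·(-9/7) + (-8)·(9/4) = -90/7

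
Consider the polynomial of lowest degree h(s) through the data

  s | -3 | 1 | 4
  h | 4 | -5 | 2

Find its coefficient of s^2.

55/84

L_0(s) = (s - 1)(s - 4) / [28] = (1/28)s^2 - (5/28)s + 1/7
L_1(s) = (s + 3)(s - 4) / [-12] = -(1/12)s^2 + (1/12)s + 1
L_2(s) = (s + 3)(s - 1) / [21] = (1/21)s^2 + (2/21)s - 1/7
h(s) = 4·L_0 + (-5)·L_1 + 2·L_2
Only the coefficient of s^2 is needed; take it from each L_i and combine:
4·(1/28) + (-5)·(-1/12) + 2·(1/21) = 55/84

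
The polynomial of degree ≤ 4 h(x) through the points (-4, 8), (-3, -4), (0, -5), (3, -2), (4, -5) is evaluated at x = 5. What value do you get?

L_0(5) = (8)·(5)·(2)·(1)/[(-1)·(-4)·(-7)·(-8)] = 5/14
L_1(5) = (9)·(5)·(2)·(1)/[(1)·(-3)·(-6)·(-7)] = -5/7
L_2(5) = (9)·(8)·(2)·(1)/[(4)·(3)·(-3)·(-4)] = 1
L_3(5) = (9)·(8)·(5)·(1)/[(7)·(6)·(3)·(-1)] = -20/7
L_4(5) = (9)·(8)·(5)·(2)/[(8)·(7)·(4)·(1)] = 45/14
Sum: 8·(5/14) + (-4)·(-5/7) + (-5)·(1) + (-2)·(-20/7) + (-5)·(45/14) = -135/14

-135/14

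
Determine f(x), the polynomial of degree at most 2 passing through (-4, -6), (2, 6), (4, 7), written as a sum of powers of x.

f(x) = -(3/16)x^2 + (13/8)x + 7/2

Build the Lagrange basis polynomials:
L_0(x) = (x - 2)(x - 4) / [48] = (1/48)x^2 - (1/8)x + 1/6
L_1(x) = (x + 4)(x - 4) / [-12] = -(1/12)x^2 + 4/3
L_2(x) = (x + 4)(x - 2) / [16] = (1/16)x^2 + (1/8)x - 1/2
f(x) = (-6)·L_0 + 6·L_1 + 7·L_2
  (-6)·L_0(x) = -(1/8)x^2 + (3/4)x - 1
  6·L_1(x) = -(1/2)x^2 + 8
  7·L_2(x) = (7/16)x^2 + (7/8)x - 7/2
Adding term by term: -(3/16)x^2 + (13/8)x + 7/2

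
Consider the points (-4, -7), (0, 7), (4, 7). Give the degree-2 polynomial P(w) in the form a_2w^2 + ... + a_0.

L_0(w) = w(w - 4) / [32] = (1/32)w^2 - (1/8)w
L_1(w) = (w + 4)(w - 4) / [-16] = -(1/16)w^2 + 1
L_2(w) = (w + 4)w / [32] = (1/32)w^2 + (1/8)w
P(w) = (-7)·L_0 + 7·L_1 + 7·L_2
  (-7)·L_0(w) = -(7/32)w^2 + (7/8)w
  7·L_1(w) = -(7/16)w^2 + 7
  7·L_2(w) = (7/32)w^2 + (7/8)w
Adding term by term: -(7/16)w^2 + (7/4)w + 7

P(w) = -(7/16)w^2 + (7/4)w + 7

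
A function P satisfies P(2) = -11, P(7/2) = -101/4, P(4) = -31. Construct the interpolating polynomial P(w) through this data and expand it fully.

L_0(w) = (w - 7/2)(w - 4) / [3] = (1/3)w^2 - (5/2)w + 14/3
L_1(w) = (w - 2)(w - 4) / [-3/4] = -(4/3)w^2 + 8w - 32/3
L_2(w) = (w - 2)(w - 7/2) / [1] = w^2 - (11/2)w + 7
P(w) = (-11)·L_0 + (-101/4)·L_1 + (-31)·L_2
  (-11)·L_0(w) = -(11/3)w^2 + (55/2)w - 154/3
  (-101/4)·L_1(w) = (101/3)w^2 - 202w + 808/3
  (-31)·L_2(w) = -31w^2 + (341/2)w - 217
Adding term by term: -w^2 - 4w + 1

P(w) = -w^2 - 4w + 1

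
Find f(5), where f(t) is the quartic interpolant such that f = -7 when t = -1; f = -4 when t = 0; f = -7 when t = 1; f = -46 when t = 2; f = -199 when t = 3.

L_0(5) = (5)·(4)·(3)·(2)/[(-1)·(-2)·(-3)·(-4)] = 5
L_1(5) = (6)·(4)·(3)·(2)/[(1)·(-1)·(-2)·(-3)] = -24
L_2(5) = (6)·(5)·(3)·(2)/[(2)·(1)·(-1)·(-2)] = 45
L_3(5) = (6)·(5)·(4)·(2)/[(3)·(2)·(1)·(-1)] = -40
L_4(5) = (6)·(5)·(4)·(3)/[(4)·(3)·(2)·(1)] = 15
Sum: (-7)·(5) + (-4)·(-24) + (-7)·(45) + (-46)·(-40) + (-199)·(15) = -1399

-1399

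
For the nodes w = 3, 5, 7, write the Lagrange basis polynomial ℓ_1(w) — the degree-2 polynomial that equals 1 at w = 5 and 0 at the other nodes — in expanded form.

ℓ_1(w) = (w - 3)(w - 7) / [(2)·(-2)]
       = (w^2 - 10w + 21) / (-4)

ℓ_1(w) = -(1/4)w^2 + (5/2)w - 21/4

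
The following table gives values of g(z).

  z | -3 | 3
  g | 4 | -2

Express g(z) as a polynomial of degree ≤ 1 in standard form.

Build the Lagrange basis polynomials:
L_0(z) = (z - 3) / [-6] = -(1/6)z + 1/2
L_1(z) = (z + 3) / [6] = (1/6)z + 1/2
g(z) = 4·L_0 + (-2)·L_1
  4·L_0(z) = -(2/3)z + 2
  (-2)·L_1(z) = -(1/3)z - 1
Adding term by term: -z + 1

g(z) = -z + 1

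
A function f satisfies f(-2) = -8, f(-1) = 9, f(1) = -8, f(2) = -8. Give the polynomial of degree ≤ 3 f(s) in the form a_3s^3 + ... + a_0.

Build the Lagrange basis polynomials:
L_0(s) = (s + 1)(s - 1)(s - 2) / [-12] = -(1/12)s^3 + (1/6)s^2 + (1/12)s - 1/6
L_1(s) = (s + 2)(s - 1)(s - 2) / [6] = (1/6)s^3 - (1/6)s^2 - (2/3)s + 2/3
L_2(s) = (s + 2)(s + 1)(s - 2) / [-6] = -(1/6)s^3 - (1/6)s^2 + (2/3)s + 2/3
L_3(s) = (s + 2)(s + 1)(s - 1) / [12] = (1/12)s^3 + (1/6)s^2 - (1/12)s - 1/6
f(s) = (-8)·L_0 + 9·L_1 + (-8)·L_2 + (-8)·L_3
  (-8)·L_0(s) = (2/3)s^3 - (4/3)s^2 - (2/3)s + 4/3
  9·L_1(s) = (3/2)s^3 - (3/2)s^2 - 6s + 6
  (-8)·L_2(s) = (4/3)s^3 + (4/3)s^2 - (16/3)s - 16/3
  (-8)·L_3(s) = -(2/3)s^3 - (4/3)s^2 + (2/3)s + 4/3
Adding term by term: (17/6)s^3 - (17/6)s^2 - (34/3)s + 10/3

f(s) = (17/6)s^3 - (17/6)s^2 - (34/3)s + 10/3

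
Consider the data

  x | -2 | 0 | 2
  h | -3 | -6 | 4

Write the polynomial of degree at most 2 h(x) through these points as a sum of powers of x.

Newton's divided differences:
h[-2,0] = (-6 - (-3)) / (0 - (-2)) = -3/2
h[0,2] = (4 - (-6)) / (2 - 0) = 5
h[-2,0,2] = (5 - (-3/2)) / (2 - (-2)) = 13/8
h(x) = -3 + (-3/2)·(x + 2) + (13/8)·(x + 2)x
Expanding: h(x) = (13/8)x^2 + (7/4)x - 6

h(x) = (13/8)x^2 + (7/4)x - 6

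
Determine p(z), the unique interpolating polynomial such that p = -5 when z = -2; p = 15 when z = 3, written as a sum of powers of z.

L_0(z) = (z - 3) / [-5] = -(1/5)z + 3/5
L_1(z) = (z + 2) / [5] = (1/5)z + 2/5
p(z) = (-5)·L_0 + 15·L_1
  (-5)·L_0(z) = z - 3
  15·L_1(z) = 3z + 6
Adding term by term: 4z + 3

p(z) = 4z + 3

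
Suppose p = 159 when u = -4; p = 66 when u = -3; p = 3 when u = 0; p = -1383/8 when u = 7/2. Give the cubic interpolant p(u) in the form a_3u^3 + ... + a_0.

p(u) = -3u^3 - 3u^2 - 3u + 3

Newton's divided differences:
p[-4,-3] = (66 - 159) / (-3 - (-4)) = -93
p[-3,0] = (3 - 66) / (0 - (-3)) = -21
p[0,7/2] = (-1383/8 - 3) / (7/2 - 0) = -201/4
p[-4,-3,0] = (-21 - (-93)) / (0 - (-4)) = 18
p[-3,0,7/2] = (-201/4 - (-21)) / (7/2 - (-3)) = -9/2
p[-4,-3,0,7/2] = (-9/2 - 18) / (7/2 - (-4)) = -3
p(u) = 159 + (-93)·(u + 4) + 18·(u + 4)(u + 3) + (-3)·(u + 4)(u + 3)u
Expanding: p(u) = -3u^3 - 3u^2 - 3u + 3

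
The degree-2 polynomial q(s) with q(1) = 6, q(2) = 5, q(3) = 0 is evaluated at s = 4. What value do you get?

L_0(4) = (2)·(1)/[(-1)·(-2)] = 1
L_1(4) = (3)·(1)/[(1)·(-1)] = -3
L_2(4) = (3)·(2)/[(2)·(1)] = 3
Sum: 6·(1) + 5·(-3) + 0 = -9

-9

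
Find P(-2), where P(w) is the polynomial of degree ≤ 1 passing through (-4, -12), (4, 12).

-6

Evaluate each Lagrange basis at w = -2:
L_0(-2) = (-6)/[(-8)] = 3/4
L_1(-2) = (2)/[(8)] = 1/4
Sum: (-12)·(3/4) + 12·(1/4) = -6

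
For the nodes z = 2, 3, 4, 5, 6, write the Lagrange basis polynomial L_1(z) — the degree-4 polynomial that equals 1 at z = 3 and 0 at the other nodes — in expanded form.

L_1(z) = -(1/6)z^4 + (17/6)z^3 - (52/3)z^2 + (134/3)z - 40

L_1(z) = (z - 2)(z - 4)(z - 5)(z - 6) / [(1)·(-1)·(-2)·(-3)]
       = (z^4 - 17z^3 + 104z^2 - 268z + 240) / (-6)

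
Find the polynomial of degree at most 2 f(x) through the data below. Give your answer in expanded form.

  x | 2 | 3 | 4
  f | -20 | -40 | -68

Build the Lagrange basis polynomials:
L_0(x) = (x - 3)(x - 4) / [2] = (1/2)x^2 - (7/2)x + 6
L_1(x) = (x - 2)(x - 4) / [-1] = -x^2 + 6x - 8
L_2(x) = (x - 2)(x - 3) / [2] = (1/2)x^2 - (5/2)x + 3
f(x) = (-20)·L_0 + (-40)·L_1 + (-68)·L_2
  (-20)·L_0(x) = -10x^2 + 70x - 120
  (-40)·L_1(x) = 40x^2 - 240x + 320
  (-68)·L_2(x) = -34x^2 + 170x - 204
Adding term by term: -4x^2 - 4

f(x) = -4x^2 - 4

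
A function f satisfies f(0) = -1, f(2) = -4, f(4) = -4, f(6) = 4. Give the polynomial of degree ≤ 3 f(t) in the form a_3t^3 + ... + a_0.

f(t) = (5/48)t^3 - (1/4)t^2 - (17/12)t - 1

Newton's divided differences:
f[0,2] = (-4 - (-1)) / (2 - 0) = -3/2
f[2,4] = (-4 - (-4)) / (4 - 2) = 0
f[4,6] = (4 - (-4)) / (6 - 4) = 4
f[0,2,4] = (0 - (-3/2)) / (4 - 0) = 3/8
f[2,4,6] = (4 - 0) / (6 - 2) = 1
f[0,2,4,6] = (1 - 3/8) / (6 - 0) = 5/48
f(t) = -1 + (-3/2)·t + (3/8)·t(t - 2) + (5/48)·t(t - 2)(t - 4)
Expanding: f(t) = (5/48)t^3 - (1/4)t^2 - (17/12)t - 1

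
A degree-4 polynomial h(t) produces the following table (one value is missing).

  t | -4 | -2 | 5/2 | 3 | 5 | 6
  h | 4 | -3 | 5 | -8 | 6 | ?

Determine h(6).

1485/13

The 5 known values determine h uniquely (degree ≤ 4).
L_0(6) = (8)·(7/2)·(3)·(1)/[(-2)·(-13/2)·(-7)·(-9)] = 4/39
L_1(6) = (10)·(7/2)·(3)·(1)/[(2)·(-9/2)·(-5)·(-7)] = -1/3
L_2(6) = (10)·(8)·(3)·(1)/[(13/2)·(9/2)·(-1/2)·(-5/2)] = 256/39
L_3(6) = (10)·(8)·(7/2)·(1)/[(7)·(5)·(1/2)·(-2)] = -8
L_4(6) = (10)·(8)·(7/2)·(3)/[(9)·(7)·(5/2)·(2)] = 8/3
Sum: 4·(4/39) + (-3)·(-1/3) + 5·(256/39) + (-8)·(-8) + 6·(8/3) = 1485/13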